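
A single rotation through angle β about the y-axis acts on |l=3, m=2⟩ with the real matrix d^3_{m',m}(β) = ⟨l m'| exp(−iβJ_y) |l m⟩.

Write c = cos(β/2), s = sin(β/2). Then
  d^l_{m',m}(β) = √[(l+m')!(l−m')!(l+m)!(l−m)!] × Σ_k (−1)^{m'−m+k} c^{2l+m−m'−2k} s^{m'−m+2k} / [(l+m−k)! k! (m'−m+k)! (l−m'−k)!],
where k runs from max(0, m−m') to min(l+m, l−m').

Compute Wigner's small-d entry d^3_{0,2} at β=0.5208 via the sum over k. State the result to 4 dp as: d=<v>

d^3_{0,2}(β=0.5208) via Wigner's sum:
With c≡cos(β/2)=0.966287 and s≡sin(β/2)=0.257467, N=[6·6·120·1]^{1/2}=65.726707
k∈{2,3} keeps every argument non-negative
  k=2: (−1)^0·65.7267/(12)·0.9663^4·0.2575^2 = +0.316540
  k=3: (−1)^1·65.7267/(12)·0.9663^2·0.2575^4 = -0.022473
d^3_{0,2}(0.5208) = +0.316540 -0.022473 = +0.294067

d=0.2941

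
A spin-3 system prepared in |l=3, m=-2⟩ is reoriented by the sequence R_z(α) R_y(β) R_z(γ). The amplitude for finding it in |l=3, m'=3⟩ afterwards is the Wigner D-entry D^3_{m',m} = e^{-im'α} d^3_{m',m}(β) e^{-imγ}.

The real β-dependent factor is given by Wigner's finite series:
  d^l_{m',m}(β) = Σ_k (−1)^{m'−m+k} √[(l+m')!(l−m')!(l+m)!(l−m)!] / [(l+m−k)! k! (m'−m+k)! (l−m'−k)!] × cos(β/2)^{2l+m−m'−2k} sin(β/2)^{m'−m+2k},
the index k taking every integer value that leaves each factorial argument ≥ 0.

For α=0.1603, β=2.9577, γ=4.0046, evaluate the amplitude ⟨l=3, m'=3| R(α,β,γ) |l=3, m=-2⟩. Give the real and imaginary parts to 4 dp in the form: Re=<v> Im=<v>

First d^3_{3,-2}(β=2.9577), then the phase factors e^{-i(3)α} and e^{-i(-2)γ}:
With c≡cos(β/2)=0.091817 and s≡sin(β/2)=0.995776, N=[720·1·1·120]^{1/2}=293.938769
k∈{0} keeps every argument non-negative
  k=0: (−1)^5·293.9388/(120)·0.0918^1·0.9958^5 = -0.220194
d^3_{3,-2}(2.9577) = -0.220194
Phases: e^{-i·(3)·0.1603}=+0.886579-0.462577i, e^{-i·(-2)·4.0046}=-0.154596+0.987978i ⇒ D=-0.070452-0.208619i

Re=-0.0705 Im=-0.2086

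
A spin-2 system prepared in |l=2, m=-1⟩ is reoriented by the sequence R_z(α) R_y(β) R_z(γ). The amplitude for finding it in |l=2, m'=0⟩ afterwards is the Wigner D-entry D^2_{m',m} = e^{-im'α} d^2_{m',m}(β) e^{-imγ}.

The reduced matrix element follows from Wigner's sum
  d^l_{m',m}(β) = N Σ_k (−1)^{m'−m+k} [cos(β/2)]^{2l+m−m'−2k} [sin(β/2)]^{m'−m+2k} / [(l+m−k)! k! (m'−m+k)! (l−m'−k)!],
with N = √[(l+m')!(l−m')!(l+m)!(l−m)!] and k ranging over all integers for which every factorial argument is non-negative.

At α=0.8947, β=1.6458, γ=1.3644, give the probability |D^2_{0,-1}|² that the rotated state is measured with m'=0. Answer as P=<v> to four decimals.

P=0.0084

Split into d^2_{0,-1}(β=1.6458) × two z-phases.
c=cos(1.6458/2)=0.680098, s=sin(1.6458/2)=0.733121; N=√[2·2·1·6]=4.898979
k: max(0,(-1)−(0))=0 … min(2+(-1),2−(0))=1
  k=0: (−1)^1·4.8990/(2)·0.6801^3·0.7331^1 = -0.564893
  k=1: (−1)^2·4.8990/(2)·0.6801^1·0.7331^3 = +0.656409
d^2_{0,-1}(1.6458) = -0.564893 +0.656409 = +0.091516
|D^2_{0,-1}|² = |d^2_{0,-1}(β)|² = (+0.091516)² = 0.008375 (the z-rotation phases have unit modulus)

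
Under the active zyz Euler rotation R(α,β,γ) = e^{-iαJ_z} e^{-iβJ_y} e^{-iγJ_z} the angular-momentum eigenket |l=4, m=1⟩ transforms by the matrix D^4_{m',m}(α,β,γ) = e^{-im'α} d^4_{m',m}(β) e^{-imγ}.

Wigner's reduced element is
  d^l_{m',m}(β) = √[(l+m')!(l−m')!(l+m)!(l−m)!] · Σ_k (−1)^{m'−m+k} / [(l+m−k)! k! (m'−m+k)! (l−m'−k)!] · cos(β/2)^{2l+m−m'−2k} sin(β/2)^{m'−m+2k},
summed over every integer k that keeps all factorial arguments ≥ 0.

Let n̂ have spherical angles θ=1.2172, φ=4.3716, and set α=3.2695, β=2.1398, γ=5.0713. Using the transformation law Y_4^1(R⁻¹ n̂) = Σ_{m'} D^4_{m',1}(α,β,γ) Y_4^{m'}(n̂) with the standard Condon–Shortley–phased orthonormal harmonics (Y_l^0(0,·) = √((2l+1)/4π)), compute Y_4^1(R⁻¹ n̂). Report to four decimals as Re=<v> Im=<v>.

Re=-0.2179 Im=-0.0435

Need the full column D^4_{m',1} for m'=−4..4 at α=3.2695, β=2.1398, γ=5.0713.
cos(β/2)=0.480212, sin(β/2)=0.877152
d^4_{-4,1}: single k=5 term ⇒ +0.430297;  D = -0.065459+0.425289i
d^4_{-3,1}: k∈[4..5] ⇒ +0.416439 -0.833656 = -0.417217;  D = -0.010351+0.417089i
d^4_{-2,1}: k∈[3..5] ⇒ +0.243728 -1.219778 +0.813945 = -0.162105;  D = -0.016683-0.161244i
d^4_{-1,1}: k∈[2..5] ⇒ +0.094351 -0.944395 +1.575461 -0.350430 = +0.374989;  D = -0.085855-0.365028i
d^4_{0,1}: k∈[1..4] ⇒ +0.023100 -0.462441 +1.542910 -0.857973 = +0.245597;  D = +0.086267+0.229947i
d^4_{1,1}: k∈[0..3] ⇒ +0.002828 -0.141527 +0.944395 -1.050308 = -0.244612;  D = +0.114434+0.216194i
d^4_{2,1}: k∈[0..2] ⇒ -0.021915 +0.365592 -0.813185 = -0.469508;  D = -0.270782-0.383556i
d^4_{3,1}: k∈[0..1] ⇒ +0.074889 -0.416439 = -0.341550;  D = +0.230966+0.251617i
d^4_{4,1}: single k=0 term ⇒ -0.128969;  D = -0.098619-0.083109i
Y_4^{m'}(θ=1.2172,φ=4.3716) and Σ D·Y over m':
  (-0.0655+0.4253i)·(+0.0707+0.3354i)  (-0.0104+0.4171i)·(+0.3054-0.1866i)  (-0.0167-0.1612i)·(+0.0367+0.0298i)  (-0.0859-0.3650i)·(+0.1110-0.3130i)  (+0.0863+0.2299i)·(-0.0099+0.0000i)  (+0.1144+0.2162i)·(-0.1110-0.3130i)  (-0.2708-0.3836i)·(+0.0367-0.0298i)  (+0.2310+0.2516i)·(-0.3054-0.1866i)  (-0.0986-0.0831i)·(+0.0707-0.3354i)
Y_4^1(R⁻¹ n̂) = -0.217898-0.043503i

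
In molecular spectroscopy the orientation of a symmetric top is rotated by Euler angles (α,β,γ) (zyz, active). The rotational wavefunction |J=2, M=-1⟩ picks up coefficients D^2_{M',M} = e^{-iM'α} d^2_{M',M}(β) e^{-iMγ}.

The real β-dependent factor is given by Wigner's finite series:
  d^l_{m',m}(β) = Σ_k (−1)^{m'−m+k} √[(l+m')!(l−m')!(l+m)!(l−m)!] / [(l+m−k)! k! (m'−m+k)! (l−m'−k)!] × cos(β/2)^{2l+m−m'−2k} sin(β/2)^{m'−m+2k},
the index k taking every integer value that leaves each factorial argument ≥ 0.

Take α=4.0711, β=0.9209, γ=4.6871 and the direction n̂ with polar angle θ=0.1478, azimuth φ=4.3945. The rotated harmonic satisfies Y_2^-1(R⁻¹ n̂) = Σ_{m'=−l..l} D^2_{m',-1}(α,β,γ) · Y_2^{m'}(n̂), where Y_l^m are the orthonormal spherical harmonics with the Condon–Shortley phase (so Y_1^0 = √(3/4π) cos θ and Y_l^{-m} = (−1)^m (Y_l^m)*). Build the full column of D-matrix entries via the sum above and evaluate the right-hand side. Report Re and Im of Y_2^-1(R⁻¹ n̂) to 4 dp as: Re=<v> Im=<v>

Need the full column D^2_{m',-1} for m'=−2..2 at α=4.0711, β=0.9209, γ=4.6871.
cos(β/2)=0.895853, sin(β/2)=0.444351
d^2_{-2,-1}: single k=1 term ⇒ +0.638949;  D = +0.616990+0.166069i
d^2_{-1,-1}: k∈[0..1] ⇒ +0.644090 -0.475387 = +0.168703;  D = -0.132590+0.104309i
d^2_{0,-1}: k∈[0..1] ⇒ -0.782549 +0.192527 = -0.590022;  D = +0.014919+0.589834i
d^2_{1,-1}: k∈[0..1] ⇒ +0.475387 -0.038986 = +0.436401;  D = +0.356189+0.252142i
d^2_{2,-1}: single k=0 term ⇒ -0.157198;  D = +0.149535-0.048479i
Y_2^{m'}(θ=0.1478,φ=4.3945) and Σ D·Y over m':
  (+0.6170+0.1661i)·(-0.0067-0.0050i)  (-0.1326+0.1043i)·(-0.0352+0.1069i)  (+0.0149+0.5898i)·(+0.6103+0.0000i)  (+0.3562+0.2521i)·(+0.0352+0.1069i)  (+0.1495-0.0485i)·(-0.0067+0.0050i)
Y_2^-1(R⁻¹ n̂) = -0.015904+0.385936i

Re=-0.0159 Im=0.3859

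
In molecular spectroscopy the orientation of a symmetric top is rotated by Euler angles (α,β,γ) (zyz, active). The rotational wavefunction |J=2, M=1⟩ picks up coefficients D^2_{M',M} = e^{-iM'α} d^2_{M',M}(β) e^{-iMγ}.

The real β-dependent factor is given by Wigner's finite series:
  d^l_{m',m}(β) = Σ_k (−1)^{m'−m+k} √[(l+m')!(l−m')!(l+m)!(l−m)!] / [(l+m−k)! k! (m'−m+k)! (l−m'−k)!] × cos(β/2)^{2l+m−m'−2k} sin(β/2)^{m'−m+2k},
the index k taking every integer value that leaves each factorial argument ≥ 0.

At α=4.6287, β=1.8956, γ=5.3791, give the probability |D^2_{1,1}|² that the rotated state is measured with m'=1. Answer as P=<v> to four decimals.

P=0.3111

Split into d^2_{1,1}(β=1.8956) × two z-phases.
With c≡cos(β/2)=0.583471 and s≡sin(β/2)=0.812134, N=[6·1·6·1]^{1/2}=6.000000
The bounds max(0,m−m')=0 and min(l+m,l−m')=1 give 2 terms
  k=0: (−1)^0·6.0000/(6)·0.5835^4·0.8121^0 = +0.115898
  k=1: (−1)^1·6.0000/(2)·0.5835^2·0.8121^2 = -0.673621
d^2_{1,1}(1.8956) = +0.115898 -0.673621 = -0.557722
|D^2_{1,1}|² = |d^2_{1,1}(β)|² = (-0.557722)² = 0.311054 (the z-rotation phases have unit modulus)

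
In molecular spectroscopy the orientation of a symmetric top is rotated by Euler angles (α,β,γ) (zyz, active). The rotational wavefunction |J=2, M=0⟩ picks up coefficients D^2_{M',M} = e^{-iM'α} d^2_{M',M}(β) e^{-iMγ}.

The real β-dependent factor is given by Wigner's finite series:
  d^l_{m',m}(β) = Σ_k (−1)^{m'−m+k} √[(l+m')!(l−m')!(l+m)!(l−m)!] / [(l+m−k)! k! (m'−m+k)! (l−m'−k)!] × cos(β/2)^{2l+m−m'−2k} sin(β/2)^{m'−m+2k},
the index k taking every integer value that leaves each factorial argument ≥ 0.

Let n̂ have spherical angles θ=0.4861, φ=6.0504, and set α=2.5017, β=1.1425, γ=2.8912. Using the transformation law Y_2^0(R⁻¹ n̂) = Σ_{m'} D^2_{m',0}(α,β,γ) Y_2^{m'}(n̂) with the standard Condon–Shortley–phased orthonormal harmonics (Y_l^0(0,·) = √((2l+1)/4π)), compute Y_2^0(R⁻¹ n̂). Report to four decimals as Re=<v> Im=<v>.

Re=-0.3149 Im=0.0000

Need the full column D^2_{m',0} for m'=−2..2 at α=2.5017, β=1.1425, γ=2.8912.
cos(β/2)=0.841226, sin(β/2)=0.540684
d^2_{-2,0}: single k=2 term ⇒ +0.506743;  D = +0.145395-0.485437i
d^2_{-1,0}: k∈[1..2] ⇒ +0.788419 -0.325701 = +0.462718;  D = -0.371174+0.276293i
d^2_{0,0}: k∈[0..2] ⇒ +0.500784 -0.827508 +0.085462 = -0.241262;  D = -0.241262+0.000000i
d^2_{1,0}: k∈[0..1] ⇒ -0.788419 +0.325701 = -0.462718;  D = +0.371174+0.276293i
d^2_{2,0}: single k=0 term ⇒ +0.506743;  D = +0.145395+0.485437i
Y_2^{m'}(θ=0.4861,φ=6.0504) and Σ D·Y over m':
  (+0.1454-0.4854i)·(+0.0753+0.0378i)  (-0.3712+0.2763i)·(+0.3105+0.0736i)  (-0.2413+0.0000i)·(+0.4243+0.0000i)  (+0.3712+0.2763i)·(-0.3105+0.0736i)  (+0.1454+0.4854i)·(+0.0753-0.0378i)
Y_2^0(R⁻¹ n̂) = -0.314889+0.000000i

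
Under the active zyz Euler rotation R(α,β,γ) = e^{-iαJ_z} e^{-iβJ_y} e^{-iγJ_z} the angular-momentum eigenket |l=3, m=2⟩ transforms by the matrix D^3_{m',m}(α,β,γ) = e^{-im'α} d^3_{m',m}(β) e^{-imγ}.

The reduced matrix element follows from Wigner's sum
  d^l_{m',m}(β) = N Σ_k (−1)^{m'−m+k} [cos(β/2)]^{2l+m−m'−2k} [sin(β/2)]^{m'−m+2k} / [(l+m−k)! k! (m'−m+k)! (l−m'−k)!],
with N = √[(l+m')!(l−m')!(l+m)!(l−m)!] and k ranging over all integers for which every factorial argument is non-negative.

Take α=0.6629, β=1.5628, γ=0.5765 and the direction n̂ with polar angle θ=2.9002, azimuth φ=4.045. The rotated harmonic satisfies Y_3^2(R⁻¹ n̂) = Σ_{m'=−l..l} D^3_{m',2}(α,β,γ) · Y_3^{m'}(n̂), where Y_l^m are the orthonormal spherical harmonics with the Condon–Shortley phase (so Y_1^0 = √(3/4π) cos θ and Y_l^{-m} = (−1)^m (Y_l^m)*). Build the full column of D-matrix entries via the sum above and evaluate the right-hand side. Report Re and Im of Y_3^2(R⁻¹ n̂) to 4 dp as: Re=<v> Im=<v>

Need the full column D^3_{m',2} for m'=−3..3 at α=0.6629, β=1.5628, γ=0.5765.
cos(β/2)=0.709928, sin(β/2)=0.704274
d^3_{-3,2}: single k=5 term ⇒ +0.301299;  D = +0.202069+0.223494i
d^3_{-2,2}: k∈[4..5] ⇒ +0.619963 -0.122025 = +0.497937;  D = +0.490522+0.085616i
d^3_{-1,2}: k∈[3..4] ⇒ +0.790494 -0.388976 = +0.401518;  D = +0.354253-0.189000i
d^3_{0,2}: k∈[2..3] ⇒ +0.690084 -0.679135 = +0.010949;  D = +0.004442-0.010007i
d^3_{1,2}: k∈[1..2] ⇒ +0.401619 -0.790494 = -0.388875;  D = +0.094363+0.377252i
d^3_{2,2}: k∈[0..1] ⇒ +0.128023 -0.629957 = -0.501935;  D = +0.395664+0.308851i
d^3_{3,2}: single k=0 term ⇒ -0.311093;  D = +0.311093-0.000033i
Y_3^{m'}(θ=2.9002,φ=4.045) and Σ D·Y over m':
  (+0.2021+0.2235i)·(+0.0052+0.0024i)  (+0.4905+0.0856i)·(+0.0133+0.0551i)  (+0.3543-0.1890i)·(-0.1776+0.2254i)  (+0.0044-0.0100i)·(-0.6212+0.0000i)  (+0.0944+0.3773i)·(+0.1776+0.2254i)  (+0.3957+0.3089i)·(+0.0133-0.0551i)  (+0.3111-0.0000i)·(-0.0052+0.0024i)
Y_3^2(R⁻¹ n̂) = -0.068384+0.220741i

Re=-0.0684 Im=0.2207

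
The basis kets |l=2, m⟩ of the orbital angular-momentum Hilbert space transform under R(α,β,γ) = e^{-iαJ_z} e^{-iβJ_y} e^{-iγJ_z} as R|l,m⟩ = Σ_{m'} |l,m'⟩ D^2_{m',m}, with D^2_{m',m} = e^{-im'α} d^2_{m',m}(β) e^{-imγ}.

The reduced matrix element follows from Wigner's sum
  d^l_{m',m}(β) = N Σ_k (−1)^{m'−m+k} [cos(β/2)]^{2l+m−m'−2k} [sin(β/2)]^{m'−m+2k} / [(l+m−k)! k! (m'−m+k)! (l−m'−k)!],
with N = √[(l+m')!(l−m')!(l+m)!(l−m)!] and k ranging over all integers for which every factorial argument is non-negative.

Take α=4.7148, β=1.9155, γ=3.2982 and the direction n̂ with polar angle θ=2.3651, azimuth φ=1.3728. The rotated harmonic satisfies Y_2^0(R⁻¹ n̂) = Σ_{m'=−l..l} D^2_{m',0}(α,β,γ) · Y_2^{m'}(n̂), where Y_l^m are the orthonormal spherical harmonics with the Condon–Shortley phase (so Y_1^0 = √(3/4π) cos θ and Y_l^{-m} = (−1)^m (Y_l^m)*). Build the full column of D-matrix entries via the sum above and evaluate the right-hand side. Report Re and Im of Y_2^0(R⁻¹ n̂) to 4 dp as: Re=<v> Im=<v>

Need the full column D^2_{m',0} for m'=−2..2 at α=4.7148, β=1.9155, γ=3.2982.
cos(β/2)=0.575362, sin(β/2)=0.817899
d^2_{-2,0}: single k=2 term ⇒ +0.542447;  D = -0.542440-0.002616i
d^2_{-1,0}: k∈[1..2] ⇒ +0.381591 -0.771109 = -0.389518;  D = -0.000939+0.389517i
d^2_{0,0}: k∈[0..2] ⇒ +0.109588 -0.885812 +0.447506 = -0.328717;  D = -0.328717+0.000000i
d^2_{1,0}: k∈[0..1] ⇒ -0.381591 +0.771109 = +0.389518;  D = +0.000939+0.389517i
d^2_{2,0}: single k=0 term ⇒ +0.542447;  D = -0.542440+0.002616i
Y_2^{m'}(θ=2.3651,φ=1.3728) and Σ D·Y over m':
  (-0.5424-0.0026i)·(-0.1750-0.0732i)  (-0.0009+0.3895i)·(-0.0760+0.3787i)  (-0.3287+0.0000i)·(+0.1661+0.0000i)  (+0.0009+0.3895i)·(+0.0760+0.3787i)  (-0.5424+0.0026i)·(-0.1750+0.0732i)
Y_2^0(R⁻¹ n̂) = -0.159969+0.000000i

Re=-0.1600 Im=0.0000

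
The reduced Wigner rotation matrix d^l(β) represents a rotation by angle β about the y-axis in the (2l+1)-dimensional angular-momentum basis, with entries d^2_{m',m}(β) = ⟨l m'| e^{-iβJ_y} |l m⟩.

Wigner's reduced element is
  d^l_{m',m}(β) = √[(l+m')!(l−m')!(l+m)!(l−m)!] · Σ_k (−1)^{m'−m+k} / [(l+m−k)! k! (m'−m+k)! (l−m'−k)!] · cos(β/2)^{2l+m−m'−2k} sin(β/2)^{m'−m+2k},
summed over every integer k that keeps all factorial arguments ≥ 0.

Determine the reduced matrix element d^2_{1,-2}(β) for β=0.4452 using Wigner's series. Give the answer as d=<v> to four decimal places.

d^2_{1,-2}(β=0.4452) via Wigner's sum:
c=cos(0.4452/2)=0.975327, s=sin(0.4452/2)=0.220766; N=√[6·1·1·24]=12.000000
k∈{0} keeps every argument non-negative
  k=0: (−1)^3·12.0000/(6)·0.9753^1·0.2208^3 = -0.020988
d^2_{1,-2}(0.4452) = -0.020988

d=-0.0210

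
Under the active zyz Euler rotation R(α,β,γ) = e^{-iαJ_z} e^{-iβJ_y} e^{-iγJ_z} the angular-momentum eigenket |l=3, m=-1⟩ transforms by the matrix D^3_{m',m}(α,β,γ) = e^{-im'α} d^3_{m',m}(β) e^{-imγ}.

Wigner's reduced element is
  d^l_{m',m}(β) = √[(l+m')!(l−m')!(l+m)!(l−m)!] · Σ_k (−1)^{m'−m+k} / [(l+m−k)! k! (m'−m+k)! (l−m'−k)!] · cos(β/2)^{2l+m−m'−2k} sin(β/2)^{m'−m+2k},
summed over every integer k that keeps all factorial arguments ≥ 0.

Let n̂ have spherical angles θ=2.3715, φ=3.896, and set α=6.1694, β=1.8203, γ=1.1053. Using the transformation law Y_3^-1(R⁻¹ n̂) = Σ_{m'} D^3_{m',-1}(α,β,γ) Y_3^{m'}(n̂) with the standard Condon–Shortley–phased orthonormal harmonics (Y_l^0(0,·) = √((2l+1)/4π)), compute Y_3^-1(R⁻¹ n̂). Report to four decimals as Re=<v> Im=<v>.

Re=0.0242 Im=-0.2063

Need the full column D^3_{m',-1} for m'=−3..3 at α=6.1694, β=1.8203, γ=1.1053.
cos(β/2)=0.613627, sin(β/2)=0.789596
d^3_{-3,-1}: single k=2 term ⇒ +0.342353;  D = +0.247218+0.236831i
d^3_{-2,-1}: k∈[1..2] ⇒ +0.217234 -0.719380 = -0.502146;  D = -0.320821-0.386296i
d^3_{-1,-1}: k∈[0..2] ⇒ +0.053386 -0.707161 +0.878173 = +0.224398;  D = +0.122840+0.187789i
d^3_{0,-1}: k∈[0..2] ⇒ -0.237968 +1.182062 -0.652408 = +0.291686;  D = +0.130928+0.260650i
d^3_{1,-1}: k∈[0..2] ⇒ +0.530371 -1.170897 +0.242342 = -0.398184;  D = -0.137176-0.373809i
d^3_{2,-1}: k∈[0..1] ⇒ -0.719380 +0.595565 = -0.123816;  D = -0.029182-0.120328i
d^3_{3,-1}: single k=0 term ⇒ +0.566858;  D = +0.070189+0.562496i
Y_3^{m'}(θ=2.3715,φ=3.896) and Σ D·Y over m':
  (+0.2472+0.2368i)·(+0.0899+0.1084i)  (-0.3208-0.3863i)·(-0.0220+0.3549i)  (+0.1228+0.1878i)·(-0.2585+0.2429i)  (+0.1309+0.2607i)·(+0.1134+0.0000i)  (-0.1372-0.3738i)·(+0.2585+0.2429i)  (-0.0292-0.1203i)·(-0.0220-0.3549i)  (+0.0702+0.5625i)·(-0.0899+0.1084i)
Y_3^-1(R⁻¹ n̂) = +0.024229-0.206291i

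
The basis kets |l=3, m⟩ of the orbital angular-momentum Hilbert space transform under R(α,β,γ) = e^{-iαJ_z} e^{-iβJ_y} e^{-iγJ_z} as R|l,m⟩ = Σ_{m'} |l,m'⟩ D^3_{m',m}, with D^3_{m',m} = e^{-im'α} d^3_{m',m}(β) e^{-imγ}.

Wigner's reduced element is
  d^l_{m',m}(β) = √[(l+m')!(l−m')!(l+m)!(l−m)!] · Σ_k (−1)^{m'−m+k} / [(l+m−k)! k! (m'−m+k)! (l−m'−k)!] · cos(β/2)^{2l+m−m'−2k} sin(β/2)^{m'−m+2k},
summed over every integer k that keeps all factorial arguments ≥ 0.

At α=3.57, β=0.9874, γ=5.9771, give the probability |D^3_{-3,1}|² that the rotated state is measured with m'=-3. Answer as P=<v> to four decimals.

D^3_{-3,1}(3.57,0.9874,5.9771) = e^{-i·-3·3.57}·d^3_{-3,1}(0.9874)·e^{-i·1·5.9771}. Compute d first:
Half-angle: c=0.880586, s=0.473887. N=√(1·720·24·2)=185.903201
The bounds max(0,m−m')=4 and min(l+m,l−m')=4 give 1 term
  k=4: (−1)^0·185.9032/(48)·0.8806^2·0.4739^4 = +0.151457
d^3_{-3,1}(0.9874) = +0.151457
|D^3_{-3,1}|² = |d^3_{-3,1}(β)|² = (+0.151457)² = 0.022939 (the z-rotation phases have unit modulus)

P=0.0229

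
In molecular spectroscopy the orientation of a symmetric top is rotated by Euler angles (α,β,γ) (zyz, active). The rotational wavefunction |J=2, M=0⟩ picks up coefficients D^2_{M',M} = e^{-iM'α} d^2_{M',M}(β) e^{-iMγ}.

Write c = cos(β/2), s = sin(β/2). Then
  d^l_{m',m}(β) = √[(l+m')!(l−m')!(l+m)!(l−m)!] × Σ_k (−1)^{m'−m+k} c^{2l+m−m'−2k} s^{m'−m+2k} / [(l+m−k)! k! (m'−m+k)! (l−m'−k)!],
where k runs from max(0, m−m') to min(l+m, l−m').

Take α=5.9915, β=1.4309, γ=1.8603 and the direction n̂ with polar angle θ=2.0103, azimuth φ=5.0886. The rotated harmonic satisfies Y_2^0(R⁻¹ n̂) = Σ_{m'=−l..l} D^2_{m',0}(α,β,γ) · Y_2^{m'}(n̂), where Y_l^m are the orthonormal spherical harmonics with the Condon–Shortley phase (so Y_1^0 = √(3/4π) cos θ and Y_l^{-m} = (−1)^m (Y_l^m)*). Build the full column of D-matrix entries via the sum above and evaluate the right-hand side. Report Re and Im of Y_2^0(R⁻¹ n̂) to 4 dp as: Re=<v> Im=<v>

Need the full column D^2_{m',0} for m'=−2..2 at α=5.9915, β=1.4309, γ=1.8603.
cos(β/2)=0.754798, sin(β/2)=0.655957
d^2_{-2,0}: single k=2 term ⇒ +0.600466;  D = +0.501155-0.330761i
d^2_{-1,0}: k∈[1..2] ⇒ +0.690945 -0.521835 = +0.169111;  D = +0.161967-0.048631i
d^2_{0,0}: k∈[0..2] ⇒ +0.324581 -0.980556 +0.185141 = -0.470835;  D = -0.470835+0.000000i
d^2_{1,0}: k∈[0..1] ⇒ -0.690945 +0.521835 = -0.169111;  D = -0.161967-0.048631i
d^2_{2,0}: single k=0 term ⇒ +0.600466;  D = +0.501155+0.330761i
Y_2^{m'}(θ=2.0103,φ=5.0886) and Σ D·Y over m':
  (+0.5012-0.3308i)·(-0.2309+0.2162i)  (+0.1620-0.0486i)·(-0.1093-0.2767i)  (-0.4708+0.0000i)·(-0.1441+0.0000i)  (-0.1620-0.0486i)·(+0.1093-0.2767i)  (+0.5012+0.3308i)·(-0.2309-0.2162i)
Y_2^0(R⁻¹ n̂) = -0.082927+0.000000i

Re=-0.0829 Im=0.0000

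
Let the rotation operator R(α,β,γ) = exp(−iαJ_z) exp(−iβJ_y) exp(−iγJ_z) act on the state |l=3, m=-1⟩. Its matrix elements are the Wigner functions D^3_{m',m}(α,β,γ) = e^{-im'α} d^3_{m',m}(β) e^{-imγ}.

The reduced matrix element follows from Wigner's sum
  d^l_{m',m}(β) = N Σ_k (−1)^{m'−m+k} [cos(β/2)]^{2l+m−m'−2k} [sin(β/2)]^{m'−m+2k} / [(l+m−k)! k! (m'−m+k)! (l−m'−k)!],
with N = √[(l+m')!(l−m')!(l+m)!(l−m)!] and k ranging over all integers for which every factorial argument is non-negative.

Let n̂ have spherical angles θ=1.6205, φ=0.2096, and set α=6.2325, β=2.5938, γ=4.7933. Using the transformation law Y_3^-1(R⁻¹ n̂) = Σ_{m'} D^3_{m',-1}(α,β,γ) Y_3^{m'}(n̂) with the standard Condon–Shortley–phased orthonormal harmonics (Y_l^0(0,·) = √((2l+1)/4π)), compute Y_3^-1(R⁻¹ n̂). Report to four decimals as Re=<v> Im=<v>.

Re=-0.0503 Im=0.1215

Need the full column D^3_{m',-1} for m'=−3..3 at α=6.2325, β=2.5938, γ=4.7933.
cos(β/2)=0.270485, sin(β/2)=0.962724
d^3_{-3,-1}: single k=2 term ⇒ +0.019214;  D = -0.001366-0.019165i
d^3_{-2,-1}: k∈[1..2] ⇒ +0.004408 -0.111677 = -0.107269;  D = +0.002195+0.107247i
d^3_{-1,-1}: k∈[0..2] ⇒ +0.000392 -0.039688 +0.377089 = +0.337792;  D = +0.010208-0.337638i
d^3_{0,-1}: k∈[0..2] ⇒ -0.004828 +0.183504 -0.774895 = -0.596219;  D = -0.048188+0.594269i
d^3_{1,-1}: k∈[0..2] ⇒ +0.029766 -0.502785 +0.796181 = +0.323162;  D = +0.042404-0.320367i
d^3_{2,-1}: k∈[0..1] ⇒ -0.111677 +0.707379 = +0.595702;  D = +0.107985-0.585833i
d^3_{3,-1}: single k=0 term ⇒ +0.243410;  D = +0.056195-0.236834i
Y_3^{m'}(θ=1.6205,φ=0.2096) and Σ D·Y over m':
  (-0.0014-0.0192i)·(+0.3362-0.2445i)  (+0.0022+0.1072i)·(-0.0463+0.0206i)  (+0.0102-0.3376i)·(-0.3118+0.0663i)  (-0.0482+0.5943i)·(+0.0554+0.0000i)  (+0.0424-0.3204i)·(+0.3118+0.0663i)  (+0.1080-0.5858i)·(-0.0463-0.0206i)  (+0.0562-0.2368i)·(-0.3362-0.2445i)
Y_3^-1(R⁻¹ n̂) = -0.050310+0.121524i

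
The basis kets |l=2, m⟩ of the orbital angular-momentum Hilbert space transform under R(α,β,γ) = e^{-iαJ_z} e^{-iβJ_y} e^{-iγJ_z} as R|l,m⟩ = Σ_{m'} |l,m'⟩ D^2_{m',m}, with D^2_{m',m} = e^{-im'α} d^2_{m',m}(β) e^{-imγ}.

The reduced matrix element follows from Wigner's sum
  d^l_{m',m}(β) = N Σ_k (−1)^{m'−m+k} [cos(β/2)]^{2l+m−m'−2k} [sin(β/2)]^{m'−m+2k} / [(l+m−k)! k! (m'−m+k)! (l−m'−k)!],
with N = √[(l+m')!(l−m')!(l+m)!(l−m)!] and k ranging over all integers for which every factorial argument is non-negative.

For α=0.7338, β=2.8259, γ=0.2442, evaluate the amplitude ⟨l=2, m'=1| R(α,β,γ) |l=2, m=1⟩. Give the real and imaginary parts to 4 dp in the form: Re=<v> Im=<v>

Split into d^2_{1,1}(β=2.8259) × two z-phases.
Half-angle: c=0.157192, s=0.987568. N=√(6·1·6·1)=6.000000
k∈{0,1} keeps every argument non-negative
  k=0: (−1)^0·6.0000/(6)·0.1572^4·0.9876^0 = +0.000611
  k=1: (−1)^1·6.0000/(2)·0.1572^2·0.9876^2 = -0.072296
d^2_{1,1}(2.8259) = +0.000611 -0.072296 = -0.071685
Attach z-rotation phases: D = e^{-i(1)(0.7338)}·(-0.071685)·e^{-i(1)(0.2442)} = -0.040049+0.059455i

Re=-0.0400 Im=0.0595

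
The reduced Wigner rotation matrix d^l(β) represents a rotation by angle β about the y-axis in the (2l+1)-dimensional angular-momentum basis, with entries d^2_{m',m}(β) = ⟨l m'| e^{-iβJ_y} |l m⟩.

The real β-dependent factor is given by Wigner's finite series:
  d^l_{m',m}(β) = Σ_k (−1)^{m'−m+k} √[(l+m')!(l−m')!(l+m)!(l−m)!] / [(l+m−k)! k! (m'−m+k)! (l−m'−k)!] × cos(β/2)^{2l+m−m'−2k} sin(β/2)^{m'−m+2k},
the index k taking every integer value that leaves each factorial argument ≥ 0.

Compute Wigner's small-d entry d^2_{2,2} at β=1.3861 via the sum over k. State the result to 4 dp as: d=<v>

d=0.3503

d^2_{2,2}(β=1.3861) via Wigner's sum:
c=cos(1.3861/2)=0.769301, s=sin(1.3861/2)=0.638887; N=√[24·1·24·1]=24.000000
The bounds max(0,m−m')=0 and min(l+m,l−m')=0 give 1 term
  k=0: (−1)^0·24.0000/(24)·0.7693^4·0.6389^0 = +0.350256
d^2_{2,2}(1.3861) = +0.350256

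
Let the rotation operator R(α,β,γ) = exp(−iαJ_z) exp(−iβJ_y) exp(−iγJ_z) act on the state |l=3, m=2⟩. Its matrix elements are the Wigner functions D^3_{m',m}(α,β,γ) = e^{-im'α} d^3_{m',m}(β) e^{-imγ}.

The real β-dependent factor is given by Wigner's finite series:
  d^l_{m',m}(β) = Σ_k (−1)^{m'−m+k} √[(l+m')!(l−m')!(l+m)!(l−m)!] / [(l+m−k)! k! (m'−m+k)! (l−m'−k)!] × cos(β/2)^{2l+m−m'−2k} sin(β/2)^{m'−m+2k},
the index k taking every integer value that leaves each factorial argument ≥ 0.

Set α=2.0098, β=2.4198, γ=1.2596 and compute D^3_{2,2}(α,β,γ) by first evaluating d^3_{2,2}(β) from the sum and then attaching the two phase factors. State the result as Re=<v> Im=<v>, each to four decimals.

Split into d^3_{2,2}(β=2.4198) × two z-phases.
c=cos(2.4198/2)=0.353113, s=sin(2.4198/2)=0.935581; N=√[120·1·120·1]=120.000000
The bounds max(0,m−m')=0 and min(l+m,l−m')=1 give 2 terms
  k=0: (−1)^0·120.0000/(120)·0.3531^6·0.9356^0 = +0.001939
  k=1: (−1)^1·120.0000/(24)·0.3531^4·0.9356^2 = -0.068044
d^3_{2,2}(2.4198) = +0.001939 -0.068044 = -0.066105
Phases: e^{-i·(2)·2.0098}=-0.638686+0.769468i, e^{-i·(2)·1.2596}=-0.812486-0.582981i ⇒ D=-0.063957+0.016714i

Re=-0.0640 Im=0.0167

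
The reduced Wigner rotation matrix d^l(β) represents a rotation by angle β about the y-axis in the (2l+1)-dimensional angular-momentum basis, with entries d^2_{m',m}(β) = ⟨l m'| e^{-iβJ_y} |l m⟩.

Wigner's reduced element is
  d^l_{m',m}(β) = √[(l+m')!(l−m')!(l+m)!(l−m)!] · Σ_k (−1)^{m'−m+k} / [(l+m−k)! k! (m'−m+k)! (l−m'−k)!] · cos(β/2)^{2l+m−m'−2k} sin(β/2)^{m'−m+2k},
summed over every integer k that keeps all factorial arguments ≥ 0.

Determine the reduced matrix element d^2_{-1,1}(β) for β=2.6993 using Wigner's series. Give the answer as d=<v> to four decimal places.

d=-0.7687

d^2_{-1,1}(β=2.6993) via Wigner's sum:
With c≡cos(β/2)=0.219348 and s≡sin(β/2)=0.975647, N=[1·6·6·1]^{1/2}=6.000000
Admissible k: 2..3 (factorial args all ≥0)
  k=2: (−1)^0·6.0000/(2)·0.2193^2·0.9756^2 = +0.137396
  k=3: (−1)^1·6.0000/(6)·0.2193^0·0.9756^4 = -0.906088
d^2_{-1,1}(2.6993) = +0.137396 -0.906088 = -0.768692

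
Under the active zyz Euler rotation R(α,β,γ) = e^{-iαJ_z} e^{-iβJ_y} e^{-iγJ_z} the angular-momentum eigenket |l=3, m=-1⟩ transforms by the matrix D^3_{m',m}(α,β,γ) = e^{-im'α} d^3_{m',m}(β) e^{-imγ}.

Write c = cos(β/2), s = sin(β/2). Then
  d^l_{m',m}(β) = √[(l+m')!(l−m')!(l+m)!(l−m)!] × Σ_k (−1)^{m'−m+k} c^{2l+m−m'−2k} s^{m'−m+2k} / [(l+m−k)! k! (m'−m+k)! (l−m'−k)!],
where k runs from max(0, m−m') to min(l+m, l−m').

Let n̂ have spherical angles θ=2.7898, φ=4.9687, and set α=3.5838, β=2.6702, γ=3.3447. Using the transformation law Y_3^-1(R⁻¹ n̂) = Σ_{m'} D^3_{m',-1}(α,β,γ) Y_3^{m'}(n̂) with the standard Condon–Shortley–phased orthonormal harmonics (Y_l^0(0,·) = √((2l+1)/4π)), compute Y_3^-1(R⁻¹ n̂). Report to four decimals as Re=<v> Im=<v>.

Re=-0.3815 Im=0.2280

Need the full column D^3_{m',-1} for m'=−3..3 at α=3.5838, β=2.6702, γ=3.3447.
cos(β/2)=0.233520, sin(β/2)=0.972352
d^3_{-3,-1}: single k=2 term ⇒ +0.010889;  D = +0.000447+0.010880i
d^3_{-2,-1}: k∈[1..2] ⇒ +0.002135 -0.074041 = -0.071906;  D = +0.033413+0.063671i
d^3_{-1,-1}: k∈[0..2] ⇒ +0.000162 -0.022492 +0.292478 = +0.270148;  D = +0.215824+0.162481i
d^3_{0,-1}: k∈[0..2] ⇒ -0.002339 +0.121662 -0.703125 = -0.583802;  D = +0.571801+0.117761i
d^3_{1,-1}: k∈[0..2] ⇒ +0.016869 -0.389971 +0.845164 = +0.472062;  D = +0.458633-0.111798i
d^3_{2,-1}: k∈[0..1] ⇒ -0.074041 +0.641862 = +0.567821;  D = -0.441055+0.357619i
d^3_{3,-1}: single k=0 term ⇒ +0.188794;  D = +0.081656-0.170222i
Y_3^{m'}(θ=2.7898,φ=4.9687) and Σ D·Y over m':
  (+0.0004+0.0109i)·(-0.0119-0.0123i)  (+0.0334+0.0637i)·(+0.0993-0.0559i)  (+0.2158+0.1625i)·(+0.0962+0.3669i)  (+0.5718+0.1178i)·(-0.4927+0.0000i)  (+0.4586-0.1118i)·(-0.0962+0.3669i)  (-0.4411+0.3576i)·(+0.0993+0.0559i)  (+0.0817-0.1702i)·(+0.0119-0.0123i)
Y_3^-1(R⁻¹ n̂) = -0.381535+0.228003i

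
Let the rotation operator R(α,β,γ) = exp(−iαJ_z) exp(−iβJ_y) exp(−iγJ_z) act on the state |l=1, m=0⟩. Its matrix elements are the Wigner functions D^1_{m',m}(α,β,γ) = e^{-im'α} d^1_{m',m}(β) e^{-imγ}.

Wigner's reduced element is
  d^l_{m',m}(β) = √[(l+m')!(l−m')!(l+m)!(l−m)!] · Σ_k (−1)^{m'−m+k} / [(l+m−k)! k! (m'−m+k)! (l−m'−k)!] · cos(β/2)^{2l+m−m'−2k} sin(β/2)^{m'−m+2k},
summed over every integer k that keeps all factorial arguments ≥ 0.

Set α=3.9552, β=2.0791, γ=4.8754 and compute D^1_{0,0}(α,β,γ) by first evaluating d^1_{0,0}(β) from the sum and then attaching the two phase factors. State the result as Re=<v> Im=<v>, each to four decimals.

Re=-0.4867 Im=0.0000

Split into d^1_{0,0}(β=2.0791) × two z-phases.
c=cos(2.0791/2)=0.506608, s=sin(2.0791/2)=0.862176; N=√[1·1·1·1]=1.000000
k: max(0,(0)−(0))=0 … min(1+(0),1−(0))=1
  k=0: (−1)^0·1.0000/(1)·0.5066^2·0.8622^0 = +0.256652
  k=1: (−1)^1·1.0000/(1)·0.5066^0·0.8622^2 = -0.743348
d^1_{0,0}(2.0791) = +0.256652 -0.743348 = -0.486696
D = (+1.000000+0.000000i)·(-0.486696)·(+1.000000+0.000000i) = -0.486696+0.000000i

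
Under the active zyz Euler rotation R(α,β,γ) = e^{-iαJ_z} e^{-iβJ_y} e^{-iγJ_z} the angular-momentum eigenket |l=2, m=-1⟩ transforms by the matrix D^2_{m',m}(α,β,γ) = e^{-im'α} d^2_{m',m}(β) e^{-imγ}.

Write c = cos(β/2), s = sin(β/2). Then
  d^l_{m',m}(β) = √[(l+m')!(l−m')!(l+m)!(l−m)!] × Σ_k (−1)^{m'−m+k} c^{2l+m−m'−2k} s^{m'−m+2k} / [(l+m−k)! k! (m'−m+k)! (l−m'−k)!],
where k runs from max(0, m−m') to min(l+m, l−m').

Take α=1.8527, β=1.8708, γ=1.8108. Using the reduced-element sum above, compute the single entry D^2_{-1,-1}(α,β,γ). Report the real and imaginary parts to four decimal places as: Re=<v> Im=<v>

Re=0.4858 Im=0.2794

First d^2_{-1,-1}(β=1.8708), then the phase factors e^{-i(-1)α} and e^{-i(-1)γ}:
With c≡cos(β/2)=0.593497 and s≡sin(β/2)=0.804837, N=[1·6·1·6]^{1/2}=6.000000
Admissible k: 0..1 (factorial args all ≥0)
  k=0: (−1)^0·6.0000/(6)·0.5935^4·0.8048^0 = +0.124072
  k=1: (−1)^1·6.0000/(2)·0.5935^2·0.8048^2 = -0.684499
d^2_{-1,-1}(1.8708) = +0.124072 -0.684499 = -0.560428
D = (-0.278185+0.960528i)·(-0.560428)·(-0.237706+0.971337i) = +0.485818+0.279392i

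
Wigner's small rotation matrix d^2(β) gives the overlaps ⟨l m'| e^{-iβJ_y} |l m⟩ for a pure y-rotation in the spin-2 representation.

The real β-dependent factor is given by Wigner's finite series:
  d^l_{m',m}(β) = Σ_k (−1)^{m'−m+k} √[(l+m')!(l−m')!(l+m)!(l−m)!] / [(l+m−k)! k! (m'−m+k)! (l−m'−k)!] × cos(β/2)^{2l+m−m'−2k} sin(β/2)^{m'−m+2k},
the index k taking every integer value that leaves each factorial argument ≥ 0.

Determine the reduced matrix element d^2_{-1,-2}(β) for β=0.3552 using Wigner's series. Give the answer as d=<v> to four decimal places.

d=-0.3369

d^2_{-1,-2}(β=0.3552) via Wigner's sum:
Half-angle: c=0.984271, s=0.176668. N=√(1·6·1·24)=12.000000
Admissible k: 0..0 (factorial args all ≥0)
  k=0: (−1)^1·12.0000/(6)·0.9843^3·0.1767^1 = -0.336923
d^2_{-1,-2}(0.3552) = -0.336923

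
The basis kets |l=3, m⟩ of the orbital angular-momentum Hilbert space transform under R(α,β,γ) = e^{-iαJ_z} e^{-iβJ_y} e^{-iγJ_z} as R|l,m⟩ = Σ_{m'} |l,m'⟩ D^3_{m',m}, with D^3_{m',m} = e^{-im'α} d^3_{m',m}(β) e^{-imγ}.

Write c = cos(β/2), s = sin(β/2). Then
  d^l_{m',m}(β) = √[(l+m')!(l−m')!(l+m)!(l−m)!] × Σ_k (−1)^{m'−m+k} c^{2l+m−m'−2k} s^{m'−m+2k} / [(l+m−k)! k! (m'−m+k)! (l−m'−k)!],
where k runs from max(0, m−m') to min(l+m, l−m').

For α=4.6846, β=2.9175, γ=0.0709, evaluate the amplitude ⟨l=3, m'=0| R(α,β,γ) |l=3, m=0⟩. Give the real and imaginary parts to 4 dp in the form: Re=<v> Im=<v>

Re=-0.8546 Im=0.0000

Split into d^3_{0,0}(β=2.9175) × two z-phases.
Half-angle: c=0.111812, s=0.993729. N=√(6·6·6·6)=36.000000
The bounds max(0,m−m')=0 and min(l+m,l−m')=3 give 4 terms
  k=0: (−1)^0·36.0000/(36)·0.1118^6·0.9937^0 = +0.000002
  k=1: (−1)^1·36.0000/(4)·0.1118^4·0.9937^2 = -0.001389
  k=2: (−1)^2·36.0000/(4)·0.1118^2·0.9937^4 = +0.109722
  k=3: (−1)^3·36.0000/(36)·0.1118^0·0.9937^6 = -0.962961
d^3_{0,0}(2.9175) = +0.000002 -0.001389 +0.109722 -0.962961 = -0.854627
Attach z-rotation phases: D = e^{-i(0)(4.6846)}·(-0.854627)·e^{-i(0)(0.0709)} = -0.854627+0.000000i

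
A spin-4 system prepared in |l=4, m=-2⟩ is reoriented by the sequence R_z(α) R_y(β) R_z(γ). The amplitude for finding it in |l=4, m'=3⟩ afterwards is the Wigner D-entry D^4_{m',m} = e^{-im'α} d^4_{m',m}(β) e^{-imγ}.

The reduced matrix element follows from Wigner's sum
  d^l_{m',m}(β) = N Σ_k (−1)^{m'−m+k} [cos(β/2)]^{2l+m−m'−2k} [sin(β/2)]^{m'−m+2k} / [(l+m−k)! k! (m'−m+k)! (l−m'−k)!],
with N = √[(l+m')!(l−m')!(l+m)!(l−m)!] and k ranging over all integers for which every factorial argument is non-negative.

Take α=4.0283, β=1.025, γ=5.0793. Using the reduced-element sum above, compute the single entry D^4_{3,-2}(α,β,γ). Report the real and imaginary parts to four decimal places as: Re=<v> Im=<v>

First d^4_{3,-2}(β=1.025), then the phase factors e^{-i(3)α} and e^{-i(-2)γ}:
Half-angle: c=0.871521, s=0.490358. N=√(5040·1·2·720)=2693.993318
k: max(0,(-2)−(3))=0 … min(4+(-2),4−(3))=1
  k=0: (−1)^5·2693.9933/(240)·0.8715^3·0.4904^5 = -0.210661
  k=1: (−1)^6·2693.9933/(720)·0.8715^1·0.4904^7 = +0.022230
d^4_{3,-2}(1.025) = -0.210661 +0.022230 = -0.188431
D = (+0.886315+0.463083i)·(-0.188431)·(-0.742620-0.669713i) = +0.065586+0.176649i

Re=0.0656 Im=0.1766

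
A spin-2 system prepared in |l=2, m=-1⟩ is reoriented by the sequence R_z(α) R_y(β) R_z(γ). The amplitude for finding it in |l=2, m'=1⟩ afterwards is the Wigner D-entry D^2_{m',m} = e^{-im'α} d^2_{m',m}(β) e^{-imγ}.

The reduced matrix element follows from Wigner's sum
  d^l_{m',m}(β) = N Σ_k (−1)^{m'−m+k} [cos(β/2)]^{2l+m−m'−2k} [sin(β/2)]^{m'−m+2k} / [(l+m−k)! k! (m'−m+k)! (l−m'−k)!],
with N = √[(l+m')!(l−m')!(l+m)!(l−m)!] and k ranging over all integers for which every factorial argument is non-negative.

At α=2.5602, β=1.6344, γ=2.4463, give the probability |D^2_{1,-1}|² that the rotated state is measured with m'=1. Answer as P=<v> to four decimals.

P=0.2155

D^2_{1,-1}(2.5602,1.6344,2.4463) = e^{-i·1·2.5602}·d^2_{1,-1}(1.6344)·e^{-i·-1·2.4463}. Compute d first:
Half-angle: c=0.684266, s=0.729233. N=√(6·1·1·6)=6.000000
Admissible k: 0..1 (factorial args all ≥0)
  k=0: (−1)^2·6.0000/(2)·0.6843^2·0.7292^2 = +0.746970
  k=1: (−1)^3·6.0000/(6)·0.6843^0·0.7292^4 = -0.282790
d^2_{1,-1}(1.6344) = +0.746970 -0.282790 = +0.464180
|D^2_{1,-1}|² = |d^2_{1,-1}(β)|² = (+0.464180)² = 0.215463 (the z-rotation phases have unit modulus)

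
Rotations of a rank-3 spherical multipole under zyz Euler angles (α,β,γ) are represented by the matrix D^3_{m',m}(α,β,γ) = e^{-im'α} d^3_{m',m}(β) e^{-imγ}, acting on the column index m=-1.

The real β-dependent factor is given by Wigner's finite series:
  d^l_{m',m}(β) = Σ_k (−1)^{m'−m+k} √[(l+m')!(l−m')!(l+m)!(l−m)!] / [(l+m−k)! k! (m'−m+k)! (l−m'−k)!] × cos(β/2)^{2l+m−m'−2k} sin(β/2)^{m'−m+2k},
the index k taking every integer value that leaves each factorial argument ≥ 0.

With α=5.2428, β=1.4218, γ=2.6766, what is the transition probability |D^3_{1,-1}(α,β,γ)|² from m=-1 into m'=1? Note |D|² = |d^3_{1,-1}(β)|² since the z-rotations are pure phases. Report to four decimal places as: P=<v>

Split into d^3_{1,-1}(β=1.4218) × two z-phases.
c=cos(1.4218/2)=0.757775, s=sin(1.4218/2)=0.652516; N=√[24·2·2·24]=48.000000
The bounds max(0,m−m')=0 and min(l+m,l−m')=2 give 3 terms
  k=0: (−1)^2·48.0000/(8)·0.7578^4·0.6525^2 = +0.842354
  k=1: (−1)^3·48.0000/(6)·0.7578^2·0.6525^4 = -0.832789
  k=2: (−1)^4·48.0000/(48)·0.7578^0·0.6525^6 = +0.077188
d^3_{1,-1}(1.4218) = +0.842354 -0.832789 +0.077188 = +0.086752
|D^3_{1,-1}|² = |d^3_{1,-1}(β)|² = (+0.086752)² = 0.007526 (the z-rotation phases have unit modulus)

P=0.0075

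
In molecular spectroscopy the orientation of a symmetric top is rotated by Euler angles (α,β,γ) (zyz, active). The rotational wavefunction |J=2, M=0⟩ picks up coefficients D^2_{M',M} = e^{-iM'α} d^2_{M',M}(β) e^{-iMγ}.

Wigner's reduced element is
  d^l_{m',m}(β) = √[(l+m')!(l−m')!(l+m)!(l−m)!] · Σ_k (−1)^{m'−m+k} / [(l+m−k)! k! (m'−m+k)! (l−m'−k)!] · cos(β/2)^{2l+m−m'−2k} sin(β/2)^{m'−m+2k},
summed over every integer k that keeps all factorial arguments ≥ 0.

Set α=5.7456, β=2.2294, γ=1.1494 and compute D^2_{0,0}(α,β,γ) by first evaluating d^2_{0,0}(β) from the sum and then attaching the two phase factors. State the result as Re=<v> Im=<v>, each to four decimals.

D^2_{0,0}(5.7456,2.2294,1.1494) = e^{-i·0·5.7456}·d^2_{0,0}(2.2294)·e^{-i·0·1.1494}. Compute d first:
With c≡cos(β/2)=0.440447 and s≡sin(β/2)=0.897779, N=[2·2·2·2]^{1/2}=4.000000
Admissible k: 0..2 (factorial args all ≥0)
  k=0: (−1)^0·4.0000/(4)·0.4404^4·0.8978^0 = +0.037633
  k=1: (−1)^1·4.0000/(1)·0.4404^2·0.8978^2 = -0.625440
  k=2: (−1)^2·4.0000/(4)·0.4404^0·0.8978^4 = +0.649647
d^2_{0,0}(2.2294) = +0.037633 -0.625440 +0.649647 = +0.061840
Phases: e^{-i·(0)·5.7456}=+1.000000+0.000000i, e^{-i·(0)·1.1494}=+1.000000+0.000000i ⇒ D=+0.061840+0.000000i

Re=0.0618 Im=0.0000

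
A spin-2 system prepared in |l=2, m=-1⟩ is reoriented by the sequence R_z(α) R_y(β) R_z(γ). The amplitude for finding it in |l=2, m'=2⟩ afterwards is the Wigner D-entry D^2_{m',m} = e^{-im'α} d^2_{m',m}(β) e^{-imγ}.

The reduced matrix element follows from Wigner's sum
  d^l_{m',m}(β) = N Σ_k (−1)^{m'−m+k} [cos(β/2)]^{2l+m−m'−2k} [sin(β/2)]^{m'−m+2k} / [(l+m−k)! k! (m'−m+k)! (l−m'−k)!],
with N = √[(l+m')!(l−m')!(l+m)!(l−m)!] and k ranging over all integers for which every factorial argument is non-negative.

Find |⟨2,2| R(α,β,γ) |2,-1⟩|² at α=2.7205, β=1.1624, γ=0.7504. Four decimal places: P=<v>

D^2_{2,-1}(2.7205,1.1624,0.7504) = e^{-i·2·2.7205}·d^2_{2,-1}(1.1624)·e^{-i·-1·0.7504}. Compute d first:
Half-angle: c=0.835804, s=0.549027. N=√(24·1·1·6)=12.000000
k: max(0,(-1)−(2))=0 … min(2+(-1),2−(2))=0
  k=0: (−1)^3·12.0000/(6)·0.8358^1·0.5490^3 = -0.276641
d^2_{2,-1}(1.1624) = -0.276641
|D^2_{2,-1}|² = |d^2_{2,-1}(β)|² = (-0.276641)² = 0.076530 (the z-rotation phases have unit modulus)

P=0.0765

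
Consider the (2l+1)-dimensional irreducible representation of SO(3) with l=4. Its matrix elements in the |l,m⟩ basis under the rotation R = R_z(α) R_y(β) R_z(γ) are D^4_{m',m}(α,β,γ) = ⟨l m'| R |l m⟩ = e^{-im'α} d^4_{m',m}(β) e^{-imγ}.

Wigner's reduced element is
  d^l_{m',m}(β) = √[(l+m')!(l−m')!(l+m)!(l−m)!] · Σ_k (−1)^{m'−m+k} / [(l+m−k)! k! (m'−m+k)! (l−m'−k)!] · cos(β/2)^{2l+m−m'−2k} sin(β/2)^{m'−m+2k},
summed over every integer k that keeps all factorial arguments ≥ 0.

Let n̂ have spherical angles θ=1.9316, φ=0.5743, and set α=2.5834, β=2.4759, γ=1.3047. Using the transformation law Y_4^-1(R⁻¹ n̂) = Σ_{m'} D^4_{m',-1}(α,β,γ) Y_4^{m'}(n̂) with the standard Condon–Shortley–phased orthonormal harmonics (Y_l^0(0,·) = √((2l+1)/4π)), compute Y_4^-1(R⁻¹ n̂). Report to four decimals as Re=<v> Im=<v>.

Need the full column D^4_{m',-1} for m'=−4..4 at α=2.5834, β=2.4759, γ=1.3047.
cos(β/2)=0.326734, sin(β/2)=0.945116
d^4_{-4,-1}: single k=3 term ⇒ +0.023525;  D = +0.014100-0.018831i
d^4_{-3,-1}: k∈[2..3] ⇒ +0.008626 -0.120293 = -0.111667;  D = +0.104115-0.040368i
d^4_{-2,-1}: k∈[1..3] ⇒ +0.001594 -0.066686 +0.371985 = +0.306893;  D = +0.301468+0.057451i
d^4_{-1,-1}: k∈[0..3] ⇒ +0.000130 -0.016302 +0.272798 -0.760854 = -0.504227;  D = +0.370135+0.342410i
d^4_{0,-1}: k∈[0..3] ⇒ -0.001680 +0.084352 -0.705793 +0.984252 = +0.361132;  D = +0.094966+0.348421i
d^4_{1,-1}: k∈[0..3] ⇒ +0.010868 -0.272798 +1.141280 -0.636622 = +0.242728;  D = +0.069896-0.232446i
d^4_{2,-1}: k∈[0..2] ⇒ -0.044458 +0.557978 -0.933743 = -0.420223;  D = +0.315785-0.277249i
d^4_{3,-1}: k∈[0..1] ⇒ +0.120293 -0.603909 = -0.483616;  D = -0.477259+0.078154i
d^4_{4,-1}: single k=0 term ⇒ -0.196836;  D = +0.181613+0.075904i
Y_4^{m'}(θ=1.9316,φ=0.5743) and Σ D·Y over m':
  (+0.0141-0.0188i)·(-0.2252-0.2535i)  (+0.1041-0.0404i)·(+0.0548+0.3577i)  (+0.3015+0.0575i)·(-0.0153+0.0341i)  (+0.3701+0.3424i)·(+0.2791-0.1806i)  (+0.0950+0.3484i)·(-0.0206+0.0000i)  (+0.0699-0.2324i)·(-0.2791-0.1806i)  (+0.3158-0.2772i)·(-0.0153-0.0341i)  (-0.4773+0.0782i)·(-0.0548+0.3577i)  (+0.1816+0.0759i)·(-0.2252+0.2535i)
Y_4^-1(R⁻¹ n̂) = +0.031110-0.033705i

Re=0.0311 Im=-0.0337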